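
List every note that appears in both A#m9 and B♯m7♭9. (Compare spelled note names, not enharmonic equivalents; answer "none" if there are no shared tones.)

A♯ C♯ B♯

A#m9 = A♯, C♯, E♯, G♯, B♯.
B♯m7♭9 = B♯, D♯, F𝄪, A♯, C♯.
Shared: A♯, C♯, B♯.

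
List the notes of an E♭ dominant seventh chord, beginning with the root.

E-flat, G, B-flat, D-flat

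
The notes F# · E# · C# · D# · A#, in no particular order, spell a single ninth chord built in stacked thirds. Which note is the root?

D#

Arranged so that each adjacent pair is a third by letter name: D# – F# – A# – C# – E#.
The bottom of that stack, D#, is the root (this is D# minor ninth).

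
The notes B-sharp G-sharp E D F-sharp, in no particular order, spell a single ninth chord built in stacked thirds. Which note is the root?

Stacking in thirds gives E – G-sharp – B-sharp – D – F-sharp, so E is the root — E dominant ninth sharp five.

E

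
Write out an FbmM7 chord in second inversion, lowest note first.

Cb, Eb, Fb, Abb

In root position, FbmM7 is Fb–Abb–Cb–Eb.
Second inversion puts the fifth (Cb) in the bass.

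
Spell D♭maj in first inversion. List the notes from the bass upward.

F, Ab, Db

D♭maj = Db–F–Ab; first inversion → third (F) lowest.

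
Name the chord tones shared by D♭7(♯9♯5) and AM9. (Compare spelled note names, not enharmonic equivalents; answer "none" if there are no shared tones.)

D♭7(♯9♯5): Db F A Cb E
AM9: A C# E G# B
Common to both → A, E.

A, E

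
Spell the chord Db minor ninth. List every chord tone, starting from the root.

D-flat – F-flat – A-flat – C-flat – E-flat

Db minor ninth: minor ninth on D-flat.
Root: D-flat
Minor 3rd (3rd): F-flat
Perfect 5th (5th): A-flat
Minor 7th (7th): C-flat
Major 9th (9th): E-flat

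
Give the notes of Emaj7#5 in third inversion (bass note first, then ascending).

D#  E  G#  B#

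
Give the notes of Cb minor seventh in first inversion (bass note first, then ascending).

Ebb Gb Bbb Cb

Cb minor seventh = Cb–Ebb–Gb–Bbb; first inversion → third (Ebb) lowest.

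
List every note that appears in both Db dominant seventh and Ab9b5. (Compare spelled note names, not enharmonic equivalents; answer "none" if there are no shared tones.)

Db dominant seventh = Db, F, Ab, Cb.
Ab9b5 = Ab, C, Ebb, Gb, Bb.
Shared: Ab.

Ab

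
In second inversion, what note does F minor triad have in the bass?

F minor triad in root position is F–A-flat–C.
Second inversion places the fifth in the bass, which is C.

C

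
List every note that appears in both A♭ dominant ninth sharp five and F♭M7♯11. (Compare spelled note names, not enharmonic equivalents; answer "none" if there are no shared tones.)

A♭ – B♭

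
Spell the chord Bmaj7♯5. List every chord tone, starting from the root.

B  D#  F##  A#

Root B, quality augmented major seventh:
root → B
3rd (major 3rd) → D#
5th (augmented 5th) → F##
7th (major 7th) → A#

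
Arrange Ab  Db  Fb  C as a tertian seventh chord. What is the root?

Db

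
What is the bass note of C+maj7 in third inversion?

B

C+maj7 in root position is C–E–G#–B.
Third inversion places the seventh in the bass, which is B.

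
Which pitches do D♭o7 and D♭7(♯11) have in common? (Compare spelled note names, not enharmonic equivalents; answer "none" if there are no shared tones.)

Db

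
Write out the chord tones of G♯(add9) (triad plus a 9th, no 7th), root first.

Root G#, quality added-ninth:
root → G#
3rd (major 3rd) → B#
5th (perfect 5th) → D#
9th (major 9th) → A#

G# B# D# A#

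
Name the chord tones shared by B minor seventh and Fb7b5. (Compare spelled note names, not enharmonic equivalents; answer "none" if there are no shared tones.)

B minor seventh = B, D, F#, A.
Fb7b5 = Fb, Ab, Cbb, Ebb.
Shared: none.

none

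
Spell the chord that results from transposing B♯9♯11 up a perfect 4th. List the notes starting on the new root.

E# – G## – B# – D# – F## – A##

Transposed root: B# → E# (perfect 4th up). So we spell E# dominant ninth sharp eleven:
root → E#
3rd (major 3rd) → G##
5th (perfect 5th) → B#
7th (minor 7th) → D#
9th (major 9th) → F##
11th (augmented 11th) → A##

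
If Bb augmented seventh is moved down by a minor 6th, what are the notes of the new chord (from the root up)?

A minor 6th down from B-flat is D, so the new chord is D augmented seventh.
- root: D
- major 3rd: F-sharp
- augmented 5th: A-sharp
- minor 7th: C

D  F-sharp  A-sharp  C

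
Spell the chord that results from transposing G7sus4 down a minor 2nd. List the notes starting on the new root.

G down a minor 2nd → F♯. New chord: F♯ dominant seventh suspended fourth.
root → F♯
4th (perfect 4th) → B
5th (perfect 5th) → C♯
7th (minor 7th) → E

F♯ B C♯ E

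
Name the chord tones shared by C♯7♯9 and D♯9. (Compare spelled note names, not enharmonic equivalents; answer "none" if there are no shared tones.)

C♯  E♯

C♯7♯9: C♯ E♯ G♯ B D𝄪
D♯9: D♯ F𝄪 A♯ C♯ E♯
Common to both → C♯, E♯.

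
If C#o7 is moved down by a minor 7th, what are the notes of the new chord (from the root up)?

D# – F# – A – C

Transposed root: C# → D# (minor 7th down). So we spell D# diminished seventh:
D# — root
F# — minor 3rd
A — diminished 5th
C — diminished 7th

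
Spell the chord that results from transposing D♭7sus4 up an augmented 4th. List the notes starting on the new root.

G  C  D  F

An augmented 4th up from Db is G, so the new chord is G dominant seventh suspended fourth.
Root: G
Perfect 4th (4th): C
Perfect 5th (5th): D
Minor 7th (7th): F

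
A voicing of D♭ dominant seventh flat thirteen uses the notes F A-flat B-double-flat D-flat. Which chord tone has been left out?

C-flat

D♭ dominant seventh flat thirteen = D-flat, F, A-flat, C-flat, B-double-flat. The voicing lacks the 7th (minor 7th), C-flat.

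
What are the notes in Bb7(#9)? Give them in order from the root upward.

B♭  D  F  A♭  C♯

Bb7(#9): dominant seventh sharp nine on B♭.
B♭ — root
D — major 3rd
F — perfect 5th
A♭ — minor 7th
C♯ — augmented 9th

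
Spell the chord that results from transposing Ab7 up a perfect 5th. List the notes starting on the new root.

E♭, G, B♭, D♭

Transposed root: A♭ → E♭ (perfect 5th up). So we spell E♭ dominant seventh:
Root: E♭
Major 3rd (3rd): G
Perfect 5th (5th): B♭
Minor 7th (7th): D♭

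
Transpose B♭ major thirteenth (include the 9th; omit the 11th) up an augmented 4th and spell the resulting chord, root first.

B-flat up an augmented 4th → E. New chord: E major thirteenth.
E — root
G-sharp — major 3rd
B — perfect 5th
D-sharp — major 7th
F-sharp — major 9th
C-sharp — major 13th

E, G-sharp, B, D-sharp, F-sharp, C-sharp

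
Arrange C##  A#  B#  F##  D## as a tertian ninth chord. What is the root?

B#

Stacking in thirds gives B# – D## – F## – A# – C##, so B# is the root — B# dominant ninth.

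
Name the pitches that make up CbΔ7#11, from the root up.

Root Cb, quality major seventh sharp eleven:
- root: Cb
- major 3rd: Eb
- perfect 5th: Gb
- major 7th: Bb
- augmented 11th: F

Cb, Eb, Gb, Bb, F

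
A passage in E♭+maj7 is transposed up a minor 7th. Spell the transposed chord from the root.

Eb up a minor 7th → Db. New chord: Db augmented major seventh.
- root: Db
- major 3rd: F
- augmented 5th: A
- major 7th: C

Db, F, A, C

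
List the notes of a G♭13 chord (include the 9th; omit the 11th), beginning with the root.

G♭, B♭, D♭, F♭, A♭, E♭

Root G♭, quality dominant thirteenth:
Root: G♭
Major 3rd (3rd): B♭
Perfect 5th (5th): D♭
Minor 7th (7th): F♭
Major 9th (9th): A♭
Major 13th (13th): E♭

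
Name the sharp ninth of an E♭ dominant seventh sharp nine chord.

F-sharp

E♭ dominant seventh sharp nine is built on E-flat; its 9th is an augmented 9th above the root.
A second above E uses the letter F, and the augmented 9th above E-flat is F-sharp.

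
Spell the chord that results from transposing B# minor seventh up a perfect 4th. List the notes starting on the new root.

A perfect 4th up from B-sharp is E-sharp, so the new chord is E-sharp minor seventh.
root → E-sharp
3rd (minor 3rd) → G-sharp
5th (perfect 5th) → B-sharp
7th (minor 7th) → D-sharp

E-sharp G-sharp B-sharp D-sharp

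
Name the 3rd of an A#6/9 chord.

Root of A#6/9 = A♯. The 3rd is a major 3rd: A♯ up a major 3rd → C𝄪.

C𝄪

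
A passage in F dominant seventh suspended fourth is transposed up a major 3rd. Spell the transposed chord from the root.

F up a major 3rd → A. New chord: A dominant seventh suspended fourth.
A — root
D — perfect 4th
E — perfect 5th
G — minor 7th

A  D  E  G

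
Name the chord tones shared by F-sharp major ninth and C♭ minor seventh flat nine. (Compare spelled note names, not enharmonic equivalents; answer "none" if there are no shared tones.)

none

F-sharp major ninth = F-sharp, A-sharp, C-sharp, E-sharp, G-sharp.
C♭ minor seventh flat nine = C-flat, E-double-flat, G-flat, B-double-flat, D-double-flat.
Shared: none.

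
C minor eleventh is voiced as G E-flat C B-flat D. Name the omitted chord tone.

F

The full C minor eleventh chord is C, E-flat, G, B-flat, D, F.
Comparing with the voicing, the perfect 11th (11th) — F — is absent.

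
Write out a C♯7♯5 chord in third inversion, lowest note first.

In root position, C♯7♯5 is C#–E#–G##–B.
Third inversion puts the seventh (B) in the bass.

B, C#, E#, G##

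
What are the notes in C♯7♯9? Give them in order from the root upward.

C#, E#, G#, B, D##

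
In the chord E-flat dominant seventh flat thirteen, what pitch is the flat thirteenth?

C-flat

Root of E-flat dominant seventh flat thirteen = E-flat. The 13th is a minor 13th: E-flat up a minor 13th → C-flat.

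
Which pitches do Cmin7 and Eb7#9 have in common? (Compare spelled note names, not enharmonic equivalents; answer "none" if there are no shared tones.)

Cmin7 = C, E♭, G, B♭.
Eb7#9 = E♭, G, B♭, D♭, F♯.
Shared: E♭, G, B♭.

E♭, G, B♭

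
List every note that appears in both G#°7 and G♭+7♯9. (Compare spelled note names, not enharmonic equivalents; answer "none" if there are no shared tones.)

D

G#°7: G# B D F
G♭+7♯9: Gb Bb D Fb A
Common to both → D.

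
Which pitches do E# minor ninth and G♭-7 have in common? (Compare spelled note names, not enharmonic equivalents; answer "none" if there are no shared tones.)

E# minor ninth = E#, G#, B#, D#, F##.
G♭-7 = Gb, Bbb, Db, Fb.
Shared: none.

none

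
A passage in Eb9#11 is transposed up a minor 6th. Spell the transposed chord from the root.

Cb, Eb, Gb, Bbb, Db, F

A minor 6th up from Eb is Cb, so the new chord is Cb dominant ninth sharp eleven.
Root: Cb
Major 3rd (3rd): Eb
Perfect 5th (5th): Gb
Minor 7th (7th): Bbb
Major 9th (9th): Db
Augmented 11th (11th): F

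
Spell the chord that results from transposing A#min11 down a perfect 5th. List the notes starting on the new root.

A# down a perfect 5th → D#. New chord: D# minor eleventh.
root → D#
3rd (minor 3rd) → F#
5th (perfect 5th) → A#
7th (minor 7th) → C#
9th (major 9th) → E#
11th (perfect 11th) → G#

D#, F#, A#, C#, E#, G#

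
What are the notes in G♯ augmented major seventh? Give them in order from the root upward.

G-sharp, B-sharp, D-double-sharp, F-double-sharp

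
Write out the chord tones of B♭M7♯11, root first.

Bb, D, F, A, E

Root Bb, quality major seventh sharp eleven:
root → Bb
3rd (major 3rd) → D
5th (perfect 5th) → F
7th (major 7th) → A
11th (augmented 11th) → E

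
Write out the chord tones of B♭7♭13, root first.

Bb  D  F  Ab  Gb

Root Bb, quality dominant seventh flat thirteen:
root → Bb
3rd (major 3rd) → D
5th (perfect 5th) → F
7th (minor 7th) → Ab
13th (minor 13th) → Gb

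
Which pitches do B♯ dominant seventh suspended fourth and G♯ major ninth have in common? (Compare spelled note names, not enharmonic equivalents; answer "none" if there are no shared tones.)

B♯ dominant seventh suspended fourth: B-sharp E-sharp F-double-sharp A-sharp
G♯ major ninth: G-sharp B-sharp D-sharp F-double-sharp A-sharp
Common to both → B-sharp, F-double-sharp, A-sharp.

B-sharp, F-double-sharp, A-sharp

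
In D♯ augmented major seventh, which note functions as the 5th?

Root of D♯ augmented major seventh = D-sharp. The 5th is an augmented 5th: D-sharp up an augmented 5th → A-double-sharp.

A-double-sharp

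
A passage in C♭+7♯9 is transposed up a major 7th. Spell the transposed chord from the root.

Bb – D – F# – Ab – C#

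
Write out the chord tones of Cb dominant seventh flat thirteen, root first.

Cb dominant seventh flat thirteen is a dominant seventh flat thirteen built on C-flat.
C-flat — root
E-flat — major 3rd
G-flat — perfect 5th
B-double-flat — minor 7th
A-double-flat — minor 13th

C-flat E-flat G-flat B-double-flat A-double-flat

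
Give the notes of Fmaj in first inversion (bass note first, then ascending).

A, C, F

Fmaj = F–A–C; first inversion → third (A) lowest.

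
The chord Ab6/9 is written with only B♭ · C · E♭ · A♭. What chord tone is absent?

The full Ab6/9 chord is A♭, C, E♭, F, B♭.
Comparing with the voicing, the major 6th (6th) — F — is absent.

F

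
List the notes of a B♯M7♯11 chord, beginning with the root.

B♯M7♯11 is a major seventh sharp eleven built on B♯.
- root: B♯
- major 3rd: D𝄪
- perfect 5th: F𝄪
- major 7th: A𝄪
- augmented 11th: E𝄪

B♯, D𝄪, F𝄪, A𝄪, E𝄪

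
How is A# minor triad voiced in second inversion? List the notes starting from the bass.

E#  A#  C#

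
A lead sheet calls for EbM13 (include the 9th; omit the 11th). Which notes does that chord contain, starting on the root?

Root E♭, quality major thirteenth:
root → E♭
3rd (major 3rd) → G
5th (perfect 5th) → B♭
7th (major 7th) → D
9th (major 9th) → F
13th (major 13th) → C

E♭  G  B♭  D  F  C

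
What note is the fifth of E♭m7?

Bb

E♭m7 is built on Eb; its 5th is a perfect 5th above the root.
A fifth above E uses the letter B, and the perfect 5th above Eb is Bb.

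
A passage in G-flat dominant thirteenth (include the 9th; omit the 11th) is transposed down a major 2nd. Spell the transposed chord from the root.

Gb down a major 2nd → Fb. New chord: Fb dominant thirteenth.
root → Fb
3rd (major 3rd) → Ab
5th (perfect 5th) → Cb
7th (minor 7th) → Ebb
9th (major 9th) → Gb
13th (major 13th) → Db

Fb, Ab, Cb, Ebb, Gb, Db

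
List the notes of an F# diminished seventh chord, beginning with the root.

F# A C Eb

F# diminished seventh: diminished seventh on F#.
F# — root
A — minor 3rd
C — diminished 5th
Eb — diminished 7th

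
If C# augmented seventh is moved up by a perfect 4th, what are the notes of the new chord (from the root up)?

F#, A#, C##, E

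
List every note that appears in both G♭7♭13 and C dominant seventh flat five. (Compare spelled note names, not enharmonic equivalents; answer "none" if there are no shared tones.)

G♭ B♭

G♭7♭13: G♭ B♭ D♭ F♭ E𝄫
C dominant seventh flat five: C E G♭ B♭
Common to both → G♭, B♭.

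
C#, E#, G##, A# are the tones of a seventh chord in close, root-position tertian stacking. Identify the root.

Arranged so that each adjacent pair is a third by letter name: A# – C# – E# – G##.
The bottom of that stack, A#, is the root (this is A# minor-major seventh).

A#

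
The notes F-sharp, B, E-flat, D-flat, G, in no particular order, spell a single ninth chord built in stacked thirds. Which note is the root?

Stacking in thirds gives E-flat – G – B – D-flat – F-sharp, so E-flat is the root — E-flat dominant seventh sharp nine sharp five.

E-flat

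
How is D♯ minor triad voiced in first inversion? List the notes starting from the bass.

F#  A#  D#

In root position, D♯ minor triad is D#–F#–A#.
First inversion puts the third (F#) in the bass.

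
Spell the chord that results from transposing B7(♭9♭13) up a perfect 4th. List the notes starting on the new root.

B up a perfect 4th → E. New chord: E dominant seventh flat nine flat thirteen.
- root: E
- major 3rd: G#
- perfect 5th: B
- minor 7th: D
- minor 9th: F
- minor 13th: C

E G# B D F C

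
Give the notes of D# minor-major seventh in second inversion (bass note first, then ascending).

D# minor-major seventh = D-sharp–F-sharp–A-sharp–C-double-sharp; second inversion → fifth (A-sharp) lowest.

A-sharp  C-double-sharp  D-sharp  F-sharp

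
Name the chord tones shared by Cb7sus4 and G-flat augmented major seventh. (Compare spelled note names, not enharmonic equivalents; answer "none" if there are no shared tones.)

Gb

Cb7sus4: Cb Fb Gb Bbb
G-flat augmented major seventh: Gb Bb D F
Common to both → Gb.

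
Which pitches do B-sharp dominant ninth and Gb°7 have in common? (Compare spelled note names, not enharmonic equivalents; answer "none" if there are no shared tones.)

none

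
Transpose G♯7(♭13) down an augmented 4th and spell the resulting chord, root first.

D  F#  A  C  Bb

G# down an augmented 4th → D. New chord: D dominant seventh flat thirteen.
Root: D
Major 3rd (3rd): F#
Perfect 5th (5th): A
Minor 7th (7th): C
Minor 13th (13th): Bb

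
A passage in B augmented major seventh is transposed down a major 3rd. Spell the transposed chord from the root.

G  B  D-sharp  F-sharp

Transposed root: B → G (major 3rd down). So we spell G augmented major seventh:
root → G
3rd (major 3rd) → B
5th (augmented 5th) → D-sharp
7th (major 7th) → F-sharp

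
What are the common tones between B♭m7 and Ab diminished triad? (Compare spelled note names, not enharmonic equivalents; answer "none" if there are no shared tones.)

Ab

B♭m7 = Bb, Db, F, Ab.
Ab diminished triad = Ab, Cb, Ebb.
Shared: Ab.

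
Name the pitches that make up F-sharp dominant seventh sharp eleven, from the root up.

F-sharp – A-sharp – C-sharp – E – B-sharp

F-sharp dominant seventh sharp eleven is a dominant seventh sharp eleven built on F-sharp.
F-sharp — root
A-sharp — major 3rd
C-sharp — perfect 5th
E — minor 7th
B-sharp — augmented 11th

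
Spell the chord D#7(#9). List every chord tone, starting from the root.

D# – F## – A# – C# – E##

D#7(#9) is a dominant seventh sharp nine built on D#.
Root: D#
Major 3rd (3rd): F##
Perfect 5th (5th): A#
Minor 7th (7th): C#
Augmented 9th (9th): E##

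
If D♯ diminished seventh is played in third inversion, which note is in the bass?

C

D♯ diminished seventh in root position is D#–F#–A–C.
Third inversion places the seventh in the bass, which is C.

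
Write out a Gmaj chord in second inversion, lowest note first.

D G B

Gmaj = G–B–D; second inversion → fifth (D) lowest.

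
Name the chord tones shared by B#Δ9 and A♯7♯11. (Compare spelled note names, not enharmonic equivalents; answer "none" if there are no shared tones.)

B#Δ9: B♯ D𝄪 F𝄪 A𝄪 C𝄪
A♯7♯11: A♯ C𝄪 E♯ G♯ D𝄪
Common to both → D𝄪, C𝄪.

D𝄪  C𝄪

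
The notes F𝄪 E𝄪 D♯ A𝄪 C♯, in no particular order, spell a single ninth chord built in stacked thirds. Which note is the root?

Stacking in thirds gives D♯ – F𝄪 – A𝄪 – C♯ – E𝄪, so D♯ is the root — D♯ dominant seventh sharp nine sharp five.

D♯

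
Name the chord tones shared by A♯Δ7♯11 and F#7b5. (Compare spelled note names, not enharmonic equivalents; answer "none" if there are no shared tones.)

A♯

A♯Δ7♯11: A♯ C𝄪 E♯ G𝄪 D𝄪
F#7b5: F♯ A♯ C E
Common to both → A♯.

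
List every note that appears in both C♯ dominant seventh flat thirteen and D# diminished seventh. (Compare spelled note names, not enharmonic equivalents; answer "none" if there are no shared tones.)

A

C♯ dominant seventh flat thirteen = C-sharp, E-sharp, G-sharp, B, A.
D# diminished seventh = D-sharp, F-sharp, A, C.
Shared: A.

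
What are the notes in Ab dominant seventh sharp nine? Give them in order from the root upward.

Root Ab, quality dominant seventh sharp nine:
Ab — root
C — major 3rd
Eb — perfect 5th
Gb — minor 7th
B — augmented 9th

Ab – C – Eb – Gb – B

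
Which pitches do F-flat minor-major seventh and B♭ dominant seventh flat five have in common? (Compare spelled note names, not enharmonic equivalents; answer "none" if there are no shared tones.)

F-flat

F-flat minor-major seventh: F-flat A-double-flat C-flat E-flat
B♭ dominant seventh flat five: B-flat D F-flat A-flat
Common to both → F-flat.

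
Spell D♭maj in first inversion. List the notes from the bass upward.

D♭maj = Db–F–Ab; first inversion → third (F) lowest.

F, Ab, Db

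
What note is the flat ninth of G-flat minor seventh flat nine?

A-double-flat

G-flat minor seventh flat nine is built on G-flat; its 9th is a minor 9th above the root.
A second above G uses the letter A, and the minor 9th above G-flat is A-double-flat.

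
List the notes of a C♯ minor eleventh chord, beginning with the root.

C♯ minor eleventh is a minor eleventh built on C-sharp.
C-sharp — root
E — minor 3rd
G-sharp — perfect 5th
B — minor 7th
D-sharp — major 9th
F-sharp — perfect 11th

C-sharp  E  G-sharp  B  D-sharp  F-sharp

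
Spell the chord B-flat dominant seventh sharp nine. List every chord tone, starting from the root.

Root B-flat, quality dominant seventh sharp nine:
- root: B-flat
- major 3rd: D
- perfect 5th: F
- minor 7th: A-flat
- augmented 9th: C-sharp

B-flat D F A-flat C-sharp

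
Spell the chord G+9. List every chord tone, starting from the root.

G+9 is a dominant ninth sharp five built on G.
Root: G
Major 3rd (3rd): B
Augmented 5th (5th): D#
Minor 7th (7th): F
Major 9th (9th): A

G – B – D# – F – A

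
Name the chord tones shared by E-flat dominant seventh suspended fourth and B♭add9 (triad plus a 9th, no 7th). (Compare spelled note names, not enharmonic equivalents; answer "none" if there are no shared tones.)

E-flat dominant seventh suspended fourth = Eb, Ab, Bb, Db.
B♭add9 = Bb, D, F, C.
Shared: Bb.

Bb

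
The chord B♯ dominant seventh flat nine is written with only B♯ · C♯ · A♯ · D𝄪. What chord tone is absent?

F𝄪

B♯ dominant seventh flat nine = B♯, D𝄪, F𝄪, A♯, C♯. The voicing lacks the 5th (perfect 5th), F𝄪.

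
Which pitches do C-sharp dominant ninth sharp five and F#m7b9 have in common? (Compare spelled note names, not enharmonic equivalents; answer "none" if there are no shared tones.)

C#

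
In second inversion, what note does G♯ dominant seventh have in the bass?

D-sharp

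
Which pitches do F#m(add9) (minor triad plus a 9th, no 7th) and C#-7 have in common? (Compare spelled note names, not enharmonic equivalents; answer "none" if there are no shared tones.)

C# – G#

F#m(add9): F# A C# G#
C#-7: C# E G# B
Common to both → C#, G#.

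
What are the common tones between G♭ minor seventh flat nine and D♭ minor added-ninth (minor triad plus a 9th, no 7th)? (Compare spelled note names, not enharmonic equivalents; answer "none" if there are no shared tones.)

Db  Fb

G♭ minor seventh flat nine: Gb Bbb Db Fb Abb
D♭ minor added-ninth: Db Fb Ab Eb
Common to both → Db, Fb.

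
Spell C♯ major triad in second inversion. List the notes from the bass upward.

G-sharp, C-sharp, E-sharp

C♯ major triad = C-sharp–E-sharp–G-sharp; second inversion → fifth (G-sharp) lowest.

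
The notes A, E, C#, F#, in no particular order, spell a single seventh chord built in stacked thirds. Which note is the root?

F#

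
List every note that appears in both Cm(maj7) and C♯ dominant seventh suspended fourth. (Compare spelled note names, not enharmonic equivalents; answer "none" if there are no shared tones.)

Cm(maj7) = C, Eb, G, B.
C♯ dominant seventh suspended fourth = C#, F#, G#, B.
Shared: B.

B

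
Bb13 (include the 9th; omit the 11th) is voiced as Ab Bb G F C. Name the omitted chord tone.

The full Bb13 chord is Bb, D, F, Ab, C, G.
Comparing with the voicing, the major 3rd (3rd) — D — is absent.

D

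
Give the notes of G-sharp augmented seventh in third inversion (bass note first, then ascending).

In root position, G-sharp augmented seventh is G#–B#–D##–F#.
Third inversion puts the seventh (F#) in the bass.

F# – G# – B# – D##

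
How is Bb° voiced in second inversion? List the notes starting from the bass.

Bb° = Bb–Db–Fb; second inversion → fifth (Fb) lowest.

Fb – Bb – Db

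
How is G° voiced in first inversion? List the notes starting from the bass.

In root position, G° is G–B♭–D♭.
First inversion puts the third (B♭) in the bass.

B♭, D♭, G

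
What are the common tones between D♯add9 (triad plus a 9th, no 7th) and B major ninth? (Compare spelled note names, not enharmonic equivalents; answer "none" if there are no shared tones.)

D♯add9: D# F## A# E#
B major ninth: B D# F# A# C#
Common to both → D#, A#.

D#, A#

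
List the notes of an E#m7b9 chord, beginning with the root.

E#m7b9 is a minor seventh flat nine built on E#.
root → E#
3rd (minor 3rd) → G#
5th (perfect 5th) → B#
7th (minor 7th) → D#
9th (minor 9th) → F#

E#, G#, B#, D#, F#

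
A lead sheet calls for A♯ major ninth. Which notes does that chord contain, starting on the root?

A# – C## – E# – G## – B#

A♯ major ninth is a major ninth built on A#.
root → A#
3rd (major 3rd) → C##
5th (perfect 5th) → E#
7th (major 7th) → G##
9th (major 9th) → B#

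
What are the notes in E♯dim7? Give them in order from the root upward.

E#, G#, B, D

Root E#, quality diminished seventh:
root → E#
3rd (minor 3rd) → G#
5th (diminished 5th) → B
7th (diminished 7th) → D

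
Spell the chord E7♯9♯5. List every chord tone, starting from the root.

E7♯9♯5: dominant seventh sharp nine sharp five on E.
root → E
3rd (major 3rd) → G#
5th (augmented 5th) → B#
7th (minor 7th) → D
9th (augmented 9th) → F##

E, G#, B#, D, F##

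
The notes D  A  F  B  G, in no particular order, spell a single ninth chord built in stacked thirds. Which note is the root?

G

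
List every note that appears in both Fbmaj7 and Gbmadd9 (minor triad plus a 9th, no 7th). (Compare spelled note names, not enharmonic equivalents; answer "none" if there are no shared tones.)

Ab

Fbmaj7: Fb Ab Cb Eb
Gbmadd9: Gb Bbb Db Ab
Common to both → Ab.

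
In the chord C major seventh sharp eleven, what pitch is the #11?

F#

Root of C major seventh sharp eleven = C. The 11th is an augmented 11th: C up an augmented 11th → F#.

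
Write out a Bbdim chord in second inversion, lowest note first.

In root position, Bbdim is B♭–D♭–F♭.
Second inversion puts the fifth (F♭) in the bass.

F♭ – B♭ – D♭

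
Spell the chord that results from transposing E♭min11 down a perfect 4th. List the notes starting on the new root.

E♭ down a perfect 4th → B♭. New chord: B♭ minor eleventh.
- root: B♭
- minor 3rd: D♭
- perfect 5th: F
- minor 7th: A♭
- major 9th: C
- perfect 11th: E♭

B♭  D♭  F  A♭  C  E♭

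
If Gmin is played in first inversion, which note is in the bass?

Gmin = G–Bb–D. First inversion → third in the bass = Bb.

Bb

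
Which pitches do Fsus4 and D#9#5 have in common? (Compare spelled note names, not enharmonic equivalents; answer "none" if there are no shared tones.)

Fsus4 = F, Bb, C.
D#9#5 = D#, F##, A##, C#, E#.
Shared: none.

none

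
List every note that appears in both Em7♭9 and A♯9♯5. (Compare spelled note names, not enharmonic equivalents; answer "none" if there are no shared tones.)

none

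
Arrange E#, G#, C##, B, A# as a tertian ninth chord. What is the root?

Arranged so that each adjacent pair is a third by letter name: A# – C## – E# – G# – B.
The bottom of that stack, A#, is the root (this is A# dominant seventh flat nine).

A#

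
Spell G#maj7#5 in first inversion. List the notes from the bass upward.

In root position, G#maj7#5 is G#–B#–D##–F##.
First inversion puts the third (B#) in the bass.

B#, D##, F##, G#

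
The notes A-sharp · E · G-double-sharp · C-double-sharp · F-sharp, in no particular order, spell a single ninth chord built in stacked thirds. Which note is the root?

F-sharp

Stacking in thirds gives F-sharp – A-sharp – C-double-sharp – E – G-double-sharp, so F-sharp is the root — F-sharp dominant seventh sharp nine sharp five.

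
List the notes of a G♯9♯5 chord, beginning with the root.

G# B# D## F# A#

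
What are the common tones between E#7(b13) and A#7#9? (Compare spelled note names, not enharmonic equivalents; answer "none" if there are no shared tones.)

E#7(b13) = E#, G##, B#, D#, C#.
A#7#9 = A#, C##, E#, G#, B##.
Shared: E#.

E#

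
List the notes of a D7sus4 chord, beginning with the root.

D  G  A  C

D7sus4 is a dominant seventh suspended fourth built on D.
root → D
4th (perfect 4th) → G
5th (perfect 5th) → A
7th (minor 7th) → C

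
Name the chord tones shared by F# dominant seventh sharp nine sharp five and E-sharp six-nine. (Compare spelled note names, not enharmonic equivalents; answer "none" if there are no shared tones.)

F# dominant seventh sharp nine sharp five: F-sharp A-sharp C-double-sharp E G-double-sharp
E-sharp six-nine: E-sharp G-double-sharp B-sharp C-double-sharp F-double-sharp
Common to both → C-double-sharp, G-double-sharp.

C-double-sharp G-double-sharp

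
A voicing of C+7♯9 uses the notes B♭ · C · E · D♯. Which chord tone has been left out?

G♯

The full C+7♯9 chord is C, E, G♯, B♭, D♯.
Comparing with the voicing, the augmented 5th (5th) — G♯ — is absent.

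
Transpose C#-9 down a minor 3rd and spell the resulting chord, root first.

Transposed root: C# → A# (minor 3rd down). So we spell A# minor ninth:
- root: A#
- minor 3rd: C#
- perfect 5th: E#
- minor 7th: G#
- major 9th: B#

A#, C#, E#, G#, B#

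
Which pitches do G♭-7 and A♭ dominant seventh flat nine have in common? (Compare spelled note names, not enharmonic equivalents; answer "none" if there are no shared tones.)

G♭-7: G♭ B𝄫 D♭ F♭
A♭ dominant seventh flat nine: A♭ C E♭ G♭ B𝄫
Common to both → G♭, B𝄫.

G♭ B𝄫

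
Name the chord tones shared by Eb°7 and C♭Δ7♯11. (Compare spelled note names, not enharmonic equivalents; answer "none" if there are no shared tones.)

Eb – Gb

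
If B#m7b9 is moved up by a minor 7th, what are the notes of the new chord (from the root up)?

A minor 7th up from B# is A#, so the new chord is A# minor seventh flat nine.
- root: A#
- minor 3rd: C#
- perfect 5th: E#
- minor 7th: G#
- minor 9th: B

A#, C#, E#, G#, B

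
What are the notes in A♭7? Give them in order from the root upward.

Ab, C, Eb, Gb

A♭7 is a dominant seventh built on Ab.
Ab — root
C — major 3rd
Eb — perfect 5th
Gb — minor 7th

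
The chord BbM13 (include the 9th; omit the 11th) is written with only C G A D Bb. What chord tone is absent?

F

The full BbM13 chord is Bb, D, F, A, C, G.
Comparing with the voicing, the perfect 5th (5th) — F — is absent.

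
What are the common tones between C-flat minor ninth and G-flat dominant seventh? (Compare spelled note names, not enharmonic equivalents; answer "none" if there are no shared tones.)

G-flat D-flat

C-flat minor ninth: C-flat E-double-flat G-flat B-double-flat D-flat
G-flat dominant seventh: G-flat B-flat D-flat F-flat
Common to both → G-flat, D-flat.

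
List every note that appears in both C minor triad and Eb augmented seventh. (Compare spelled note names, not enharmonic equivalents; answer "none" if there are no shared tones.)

C minor triad: C E-flat G
Eb augmented seventh: E-flat G B D-flat
Common to both → E-flat, G.

E-flat G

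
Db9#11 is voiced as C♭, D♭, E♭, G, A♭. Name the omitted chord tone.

F

Db9#11 = D♭, F, A♭, C♭, E♭, G. The voicing lacks the 3rd (major 3rd), F.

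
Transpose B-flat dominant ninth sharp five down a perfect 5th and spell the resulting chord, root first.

Transposed root: B-flat → E-flat (perfect 5th down). So we spell E-flat dominant ninth sharp five:
Root: E-flat
Major 3rd (3rd): G
Augmented 5th (5th): B
Minor 7th (7th): D-flat
Major 9th (9th): F

E-flat, G, B, D-flat, F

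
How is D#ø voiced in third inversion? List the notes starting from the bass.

C# D# F# A

D#ø = D#–F#–A–C#; third inversion → seventh (C#) lowest.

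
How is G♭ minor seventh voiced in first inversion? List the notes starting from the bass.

Bbb – Db – Fb – Gb

In root position, G♭ minor seventh is Gb–Bbb–Db–Fb.
First inversion puts the third (Bbb) in the bass.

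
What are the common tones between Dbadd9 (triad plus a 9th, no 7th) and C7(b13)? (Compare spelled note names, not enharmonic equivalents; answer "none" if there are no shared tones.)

Ab

Dbadd9: Db F Ab Eb
C7(b13): C E G Bb Ab
Common to both → Ab.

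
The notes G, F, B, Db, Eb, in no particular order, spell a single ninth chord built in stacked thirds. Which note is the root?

Eb

Stacking in thirds gives Eb – G – B – Db – F, so Eb is the root — Eb dominant ninth sharp five.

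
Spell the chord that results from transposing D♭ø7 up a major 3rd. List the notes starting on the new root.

Db up a major 3rd → F. New chord: F half-diminished seventh.
Root: F
Minor 3rd (3rd): Ab
Diminished 5th (5th): Cb
Minor 7th (7th): Eb

F, Ab, Cb, Eb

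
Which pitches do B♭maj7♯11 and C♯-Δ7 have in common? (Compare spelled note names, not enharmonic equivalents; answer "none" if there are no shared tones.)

B♭maj7♯11: B♭ D F A E
C♯-Δ7: C♯ E G♯ B♯
Common to both → E.

E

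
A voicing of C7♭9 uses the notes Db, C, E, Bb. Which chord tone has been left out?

C7♭9 = C, E, G, Bb, Db. The voicing lacks the 5th (perfect 5th), G.

G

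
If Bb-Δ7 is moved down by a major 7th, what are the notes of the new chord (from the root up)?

Cb, Ebb, Gb, Bb

Transposed root: Bb → Cb (major 7th down). So we spell Cb minor-major seventh:
Cb — root
Ebb — minor 3rd
Gb — perfect 5th
Bb — major 7th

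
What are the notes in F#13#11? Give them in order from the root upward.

F♯ A♯ C♯ E G♯ B♯ D♯

Root F♯, quality dominant thirteenth sharp eleven:
- root: F♯
- major 3rd: A♯
- perfect 5th: C♯
- minor 7th: E
- major 9th: G♯
- augmented 11th: B♯
- major 13th: D♯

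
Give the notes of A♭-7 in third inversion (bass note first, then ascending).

Gb – Ab – Cb – Eb

In root position, A♭-7 is Ab–Cb–Eb–Gb.
Third inversion puts the seventh (Gb) in the bass.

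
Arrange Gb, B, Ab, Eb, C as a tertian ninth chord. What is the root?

Arranged so that each adjacent pair is a third by letter name: Ab – C – Eb – Gb – B.
The bottom of that stack, Ab, is the root (this is Ab dominant seventh sharp nine).

Ab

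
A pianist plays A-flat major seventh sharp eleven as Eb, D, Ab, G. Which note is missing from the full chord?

C

The full A-flat major seventh sharp eleven chord is Ab, C, Eb, G, D.
Comparing with the voicing, the major 3rd (3rd) — C — is absent.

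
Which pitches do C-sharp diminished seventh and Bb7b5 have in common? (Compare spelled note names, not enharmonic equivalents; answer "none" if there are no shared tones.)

Bb

C-sharp diminished seventh: C# E G Bb
Bb7b5: Bb D Fb Ab
Common to both → Bb.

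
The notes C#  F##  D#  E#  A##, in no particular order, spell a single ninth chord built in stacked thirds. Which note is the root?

D#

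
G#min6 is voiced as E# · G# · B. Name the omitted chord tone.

D#

G#min6 = G#, B, D#, E#. The voicing lacks the 5th (perfect 5th), D#.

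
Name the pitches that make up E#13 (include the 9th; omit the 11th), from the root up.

E♯ – G𝄪 – B♯ – D♯ – F𝄪 – C𝄪

E#13: dominant thirteenth on E♯.
root → E♯
3rd (major 3rd) → G𝄪
5th (perfect 5th) → B♯
7th (minor 7th) → D♯
9th (major 9th) → F𝄪
13th (major 13th) → C𝄪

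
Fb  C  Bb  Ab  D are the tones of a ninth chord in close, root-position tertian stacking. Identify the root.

Stacking in thirds gives Bb – D – Fb – Ab – C, so Bb is the root — Bb dominant ninth flat five.

Bb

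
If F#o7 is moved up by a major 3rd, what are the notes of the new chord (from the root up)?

A# C# E G

Transposed root: F# → A# (major 3rd up). So we spell A# diminished seventh:
A# — root
C# — minor 3rd
E — diminished 5th
G — diminished 7th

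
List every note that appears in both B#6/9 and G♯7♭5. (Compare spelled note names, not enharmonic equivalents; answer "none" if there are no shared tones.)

B#6/9 = B#, D##, F##, G##, C##.
G♯7♭5 = G#, B#, D, F#.
Shared: B#.

B#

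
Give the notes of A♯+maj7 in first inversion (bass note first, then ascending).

In root position, A♯+maj7 is A#–C##–E##–G##.
First inversion puts the third (C##) in the bass.

C##, E##, G##, A#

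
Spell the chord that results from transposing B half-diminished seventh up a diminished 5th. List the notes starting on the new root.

Transposed root: B → F (diminished 5th up). So we spell F half-diminished seventh:
F — root
Ab — minor 3rd
Cb — diminished 5th
Eb — minor 7th

F Ab Cb Eb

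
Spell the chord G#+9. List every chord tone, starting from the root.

G#, B#, D##, F#, A#

G#+9: dominant ninth sharp five on G#.
root → G#
3rd (major 3rd) → B#
5th (augmented 5th) → D##
7th (minor 7th) → F#
9th (major 9th) → A#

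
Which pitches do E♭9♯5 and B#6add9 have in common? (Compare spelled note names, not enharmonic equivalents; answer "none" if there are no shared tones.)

none

E♭9♯5: E♭ G B D♭ F
B#6add9: B♯ D𝄪 F𝄪 G𝄪 C𝄪
Common to both → none.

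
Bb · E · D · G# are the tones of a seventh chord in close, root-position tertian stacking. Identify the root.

E

Arranged so that each adjacent pair is a third by letter name: E – G# – Bb – D.
The bottom of that stack, E, is the root (this is E dominant seventh flat five).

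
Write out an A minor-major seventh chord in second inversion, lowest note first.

E – G# – A – C

In root position, A minor-major seventh is A–C–E–G#.
Second inversion puts the fifth (E) in the bass.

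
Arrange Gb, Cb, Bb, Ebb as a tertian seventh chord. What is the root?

Arranged so that each adjacent pair is a third by letter name: Cb – Ebb – Gb – Bb.
The bottom of that stack, Cb, is the root (this is Cb minor-major seventh).

Cb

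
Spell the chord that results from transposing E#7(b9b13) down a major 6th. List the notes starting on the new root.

G#  B#  D#  F#  A  E

Transposed root: E# → G# (major 6th down). So we spell G# dominant seventh flat nine flat thirteen:
G# — root
B# — major 3rd
D# — perfect 5th
F# — minor 7th
A — minor 9th
E — minor 13th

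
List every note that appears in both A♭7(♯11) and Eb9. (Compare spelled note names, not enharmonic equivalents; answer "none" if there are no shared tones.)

A♭7(♯11) = Ab, C, Eb, Gb, D.
Eb9 = Eb, G, Bb, Db, F.
Shared: Eb.

Eb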